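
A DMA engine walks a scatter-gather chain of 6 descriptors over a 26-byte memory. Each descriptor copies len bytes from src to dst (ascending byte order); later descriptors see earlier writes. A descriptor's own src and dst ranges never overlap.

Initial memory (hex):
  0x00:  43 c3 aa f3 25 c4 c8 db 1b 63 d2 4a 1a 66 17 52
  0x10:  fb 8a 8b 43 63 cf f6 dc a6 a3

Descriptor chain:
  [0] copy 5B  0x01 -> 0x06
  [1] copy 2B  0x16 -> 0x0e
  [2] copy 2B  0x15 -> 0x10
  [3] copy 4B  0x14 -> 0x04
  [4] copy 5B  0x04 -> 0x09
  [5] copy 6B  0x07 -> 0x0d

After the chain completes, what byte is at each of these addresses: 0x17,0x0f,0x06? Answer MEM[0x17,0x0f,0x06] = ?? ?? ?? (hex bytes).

MEM[0x17,0x0f,0x06] = dc 63 f6

#0 dst[0x06+5] := {0xc3,0xaa,0xf3,0x25,0xc4}
#1 dst[0x0e+2] := {0xf6,0xdc}
#2 dst[0x10+2] := {0xcf,0xf6}
#3 dst[0x04+4] := {0x63,0xcf,0xf6,0xdc}
#4 dst[0x09+5] := {0x63,0xcf,0xf6,0xdc,0xf3}
#5 dst[0x0d+6] := {0xdc,0xf3,0x63,0xcf,0xf6,0xdc}
query mem[0x17]=0xdc, mem[0x0f]=0x63, mem[0x06]=0xf6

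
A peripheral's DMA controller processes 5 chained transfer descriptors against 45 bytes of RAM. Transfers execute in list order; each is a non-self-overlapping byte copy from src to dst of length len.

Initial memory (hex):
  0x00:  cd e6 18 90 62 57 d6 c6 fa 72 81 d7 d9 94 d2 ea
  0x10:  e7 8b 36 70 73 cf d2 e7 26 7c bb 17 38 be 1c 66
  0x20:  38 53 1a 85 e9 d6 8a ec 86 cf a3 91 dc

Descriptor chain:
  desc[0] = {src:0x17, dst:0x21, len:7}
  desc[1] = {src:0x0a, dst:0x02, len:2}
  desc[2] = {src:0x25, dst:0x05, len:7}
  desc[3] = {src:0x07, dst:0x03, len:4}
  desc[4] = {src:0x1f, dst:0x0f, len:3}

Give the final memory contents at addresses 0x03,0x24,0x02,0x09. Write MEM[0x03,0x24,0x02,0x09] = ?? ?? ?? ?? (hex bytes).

MEM[0x03,0x24,0x02,0x09] = be bb 81 cf

  after D0: wrote 7B at 0x21 = e7267cbb1738be
  after D1: wrote 2B at 0x02 = 81d7
  after D2: wrote 7B at 0x05 = 1738be86cfa391
  after D3: wrote 4B at 0x03 = be86cfa3
  after D4: wrote 3B at 0x0f = 6638e7
query mem[0x03]=0xbe, mem[0x24]=0xbb, mem[0x02]=0x81, mem[0x09]=0xcf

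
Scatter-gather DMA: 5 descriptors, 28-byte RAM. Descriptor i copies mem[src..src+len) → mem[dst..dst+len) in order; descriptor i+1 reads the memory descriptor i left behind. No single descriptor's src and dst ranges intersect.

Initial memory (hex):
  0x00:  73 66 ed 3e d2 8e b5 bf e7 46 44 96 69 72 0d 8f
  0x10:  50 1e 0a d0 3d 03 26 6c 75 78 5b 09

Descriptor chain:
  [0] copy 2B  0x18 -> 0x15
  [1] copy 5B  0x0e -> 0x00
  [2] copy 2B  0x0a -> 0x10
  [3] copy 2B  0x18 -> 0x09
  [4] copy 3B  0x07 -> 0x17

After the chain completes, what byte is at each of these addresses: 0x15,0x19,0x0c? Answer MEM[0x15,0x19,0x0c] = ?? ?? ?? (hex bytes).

MEM[0x15,0x19,0x0c] = 75 75 69

[0] 0x18->0x15 len=2 : 75 78
[1] 0x0e->0x00 len=5 : 0d 8f 50 1e 0a
[2] 0x0a->0x10 len=2 : 44 96
[3] 0x18->0x09 len=2 : 75 78
[4] 0x07->0x17 len=3 : bf e7 75
query mem[0x15]=0x75, mem[0x19]=0x75, mem[0x0c]=0x69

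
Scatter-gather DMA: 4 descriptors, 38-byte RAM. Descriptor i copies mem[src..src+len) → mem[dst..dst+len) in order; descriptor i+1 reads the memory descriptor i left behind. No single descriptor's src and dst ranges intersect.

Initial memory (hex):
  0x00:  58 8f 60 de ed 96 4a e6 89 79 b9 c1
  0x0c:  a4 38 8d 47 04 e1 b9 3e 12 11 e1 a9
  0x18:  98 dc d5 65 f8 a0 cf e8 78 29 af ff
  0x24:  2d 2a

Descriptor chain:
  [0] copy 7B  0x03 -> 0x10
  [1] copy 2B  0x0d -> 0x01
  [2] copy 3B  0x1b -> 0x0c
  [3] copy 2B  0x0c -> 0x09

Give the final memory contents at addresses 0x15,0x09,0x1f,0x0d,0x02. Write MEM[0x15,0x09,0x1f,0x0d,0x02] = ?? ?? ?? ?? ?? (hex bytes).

D0: mem[0x10..0x16] <- [de ed 96 4a e6 89 79]
D1: mem[0x01..0x02] <- [38 8d]
D2: mem[0x0c..0x0e] <- [65 f8 a0]
D3: mem[0x09..0x0a] <- [65 f8]
query mem[0x15]=0x89, mem[0x09]=0x65, mem[0x1f]=0xe8, mem[0x0d]=0xf8, mem[0x02]=0x8d

MEM[0x15,0x09,0x1f,0x0d,0x02] = 89 65 e8 f8 8d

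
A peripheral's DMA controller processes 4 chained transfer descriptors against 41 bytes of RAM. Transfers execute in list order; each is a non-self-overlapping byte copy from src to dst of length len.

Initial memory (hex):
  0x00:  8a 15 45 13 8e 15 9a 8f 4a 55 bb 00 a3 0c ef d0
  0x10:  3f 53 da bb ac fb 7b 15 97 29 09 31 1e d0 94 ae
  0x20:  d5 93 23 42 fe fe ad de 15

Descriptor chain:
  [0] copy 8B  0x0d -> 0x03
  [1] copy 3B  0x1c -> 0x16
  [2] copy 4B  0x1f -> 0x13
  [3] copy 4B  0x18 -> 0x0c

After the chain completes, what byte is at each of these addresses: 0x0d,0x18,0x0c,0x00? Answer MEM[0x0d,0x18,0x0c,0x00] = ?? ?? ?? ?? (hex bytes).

MEM[0x0d,0x18,0x0c,0x00] = 29 94 94 8a

  after D0: wrote 8B at 0x03 = 0cefd03f53dabbac
  after D1: wrote 3B at 0x16 = 1ed094
  after D2: wrote 4B at 0x13 = aed59323
  after D3: wrote 4B at 0x0c = 94290931
query mem[0x0d]=0x29, mem[0x18]=0x94, mem[0x0c]=0x94, mem[0x00]=0x8a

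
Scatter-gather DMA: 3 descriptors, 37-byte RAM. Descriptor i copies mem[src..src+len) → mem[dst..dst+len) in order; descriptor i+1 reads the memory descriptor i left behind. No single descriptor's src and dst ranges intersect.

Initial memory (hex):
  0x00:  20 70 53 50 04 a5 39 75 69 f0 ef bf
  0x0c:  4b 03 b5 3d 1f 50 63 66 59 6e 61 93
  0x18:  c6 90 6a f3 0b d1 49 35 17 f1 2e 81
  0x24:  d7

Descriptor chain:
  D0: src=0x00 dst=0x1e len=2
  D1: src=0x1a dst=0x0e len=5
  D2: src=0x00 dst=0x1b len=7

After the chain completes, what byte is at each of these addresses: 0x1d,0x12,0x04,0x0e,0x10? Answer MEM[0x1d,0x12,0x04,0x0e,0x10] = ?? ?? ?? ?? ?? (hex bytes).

MEM[0x1d,0x12,0x04,0x0e,0x10] = 53 20 04 6a 0b

#0 dst[0x1e+2] := {0x20,0x70}
#1 dst[0x0e+5] := {0x6a,0xf3,0x0b,0xd1,0x20}
#2 dst[0x1b+7] := {0x20,0x70,0x53,0x50,0x04,0xa5,0x39}
query mem[0x1d]=0x53, mem[0x12]=0x20, mem[0x04]=0x04, mem[0x0e]=0x6a, mem[0x10]=0x0b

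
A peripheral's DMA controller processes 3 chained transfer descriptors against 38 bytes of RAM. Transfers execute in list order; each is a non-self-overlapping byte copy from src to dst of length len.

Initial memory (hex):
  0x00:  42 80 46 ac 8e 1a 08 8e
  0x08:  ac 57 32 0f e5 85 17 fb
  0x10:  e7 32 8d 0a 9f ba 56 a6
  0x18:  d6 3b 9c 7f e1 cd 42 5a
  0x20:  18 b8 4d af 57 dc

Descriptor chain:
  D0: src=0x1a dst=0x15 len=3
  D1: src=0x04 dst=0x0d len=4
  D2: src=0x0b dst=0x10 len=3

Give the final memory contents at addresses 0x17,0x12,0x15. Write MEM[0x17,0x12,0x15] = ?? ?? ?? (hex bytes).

MEM[0x17,0x12,0x15] = e1 8e 9c

#0 dst[0x15+3] := {0x9c,0x7f,0xe1}
#1 dst[0x0d+4] := {0x8e,0x1a,0x08,0x8e}
#2 dst[0x10+3] := {0x0f,0xe5,0x8e}
query mem[0x17]=0xe1, mem[0x12]=0x8e, mem[0x15]=0x9c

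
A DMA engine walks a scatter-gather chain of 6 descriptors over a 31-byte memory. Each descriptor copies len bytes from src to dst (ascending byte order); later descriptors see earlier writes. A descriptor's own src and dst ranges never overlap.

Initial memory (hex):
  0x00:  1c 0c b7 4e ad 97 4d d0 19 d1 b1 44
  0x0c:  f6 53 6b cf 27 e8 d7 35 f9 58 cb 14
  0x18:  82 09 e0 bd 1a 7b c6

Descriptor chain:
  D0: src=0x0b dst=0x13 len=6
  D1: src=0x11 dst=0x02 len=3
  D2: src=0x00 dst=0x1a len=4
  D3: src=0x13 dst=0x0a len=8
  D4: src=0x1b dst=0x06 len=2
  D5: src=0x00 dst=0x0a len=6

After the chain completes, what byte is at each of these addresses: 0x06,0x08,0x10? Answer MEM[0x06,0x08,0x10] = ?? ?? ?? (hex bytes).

MEM[0x06,0x08,0x10] = 0c 19 09

D0: mem[0x13..0x18] <- [44 f6 53 6b cf 27]
D1: mem[0x02..0x04] <- [e8 d7 44]
D2: mem[0x1a..0x1d] <- [1c 0c e8 d7]
D3: mem[0x0a..0x11] <- [44 f6 53 6b cf 27 09 1c]
D4: mem[0x06..0x07] <- [0c e8]
D5: mem[0x0a..0x0f] <- [1c 0c e8 d7 44 97]
query mem[0x06]=0x0c, mem[0x08]=0x19, mem[0x10]=0x09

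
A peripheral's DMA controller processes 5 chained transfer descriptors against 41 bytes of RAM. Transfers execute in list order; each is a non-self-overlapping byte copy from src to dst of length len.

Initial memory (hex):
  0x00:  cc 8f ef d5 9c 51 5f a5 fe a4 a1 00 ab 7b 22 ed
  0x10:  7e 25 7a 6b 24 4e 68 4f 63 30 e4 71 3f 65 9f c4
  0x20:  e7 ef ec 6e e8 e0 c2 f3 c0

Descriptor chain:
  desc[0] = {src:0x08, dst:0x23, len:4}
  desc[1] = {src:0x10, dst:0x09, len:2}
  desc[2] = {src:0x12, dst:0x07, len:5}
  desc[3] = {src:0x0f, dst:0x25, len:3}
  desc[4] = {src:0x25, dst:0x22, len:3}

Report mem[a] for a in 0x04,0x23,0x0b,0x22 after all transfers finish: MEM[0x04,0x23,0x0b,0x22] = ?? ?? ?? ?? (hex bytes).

#0 dst[0x23+4] := {0xfe,0xa4,0xa1,0x00}
#1 dst[0x09+2] := {0x7e,0x25}
#2 dst[0x07+5] := {0x7a,0x6b,0x24,0x4e,0x68}
#3 dst[0x25+3] := {0xed,0x7e,0x25}
#4 dst[0x22+3] := {0xed,0x7e,0x25}
query mem[0x04]=0x9c, mem[0x23]=0x7e, mem[0x0b]=0x68, mem[0x22]=0xed

MEM[0x04,0x23,0x0b,0x22] = 9c 7e 68 ed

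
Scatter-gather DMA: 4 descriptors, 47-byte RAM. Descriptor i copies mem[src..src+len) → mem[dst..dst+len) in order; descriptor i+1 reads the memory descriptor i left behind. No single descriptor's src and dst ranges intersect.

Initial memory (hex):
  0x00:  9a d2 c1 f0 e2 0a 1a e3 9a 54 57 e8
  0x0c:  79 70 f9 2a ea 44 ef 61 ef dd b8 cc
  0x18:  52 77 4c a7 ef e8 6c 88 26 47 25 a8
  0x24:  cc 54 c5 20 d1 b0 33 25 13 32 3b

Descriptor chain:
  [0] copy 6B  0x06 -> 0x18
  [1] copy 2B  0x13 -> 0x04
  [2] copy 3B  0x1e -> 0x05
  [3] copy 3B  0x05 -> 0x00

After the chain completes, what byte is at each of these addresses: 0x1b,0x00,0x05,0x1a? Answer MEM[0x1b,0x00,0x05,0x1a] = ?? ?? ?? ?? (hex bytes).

MEM[0x1b,0x00,0x05,0x1a] = 54 6c 6c 9a

#0 dst[0x18+6] := {0x1a,0xe3,0x9a,0x54,0x57,0xe8}
#1 dst[0x04+2] := {0x61,0xef}
#2 dst[0x05+3] := {0x6c,0x88,0x26}
#3 dst[0x00+3] := {0x6c,0x88,0x26}
query mem[0x1b]=0x54, mem[0x00]=0x6c, mem[0x05]=0x6c, mem[0x1a]=0x9a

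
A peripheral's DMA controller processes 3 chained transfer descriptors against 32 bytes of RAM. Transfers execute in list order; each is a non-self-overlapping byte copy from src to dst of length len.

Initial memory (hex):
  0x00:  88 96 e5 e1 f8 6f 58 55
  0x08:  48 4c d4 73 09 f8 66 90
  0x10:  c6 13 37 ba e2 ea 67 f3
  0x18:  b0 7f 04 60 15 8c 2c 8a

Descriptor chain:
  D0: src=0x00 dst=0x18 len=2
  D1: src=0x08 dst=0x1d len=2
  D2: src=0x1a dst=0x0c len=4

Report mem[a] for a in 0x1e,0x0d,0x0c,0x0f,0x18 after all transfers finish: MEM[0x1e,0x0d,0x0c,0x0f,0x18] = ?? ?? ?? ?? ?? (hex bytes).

MEM[0x1e,0x0d,0x0c,0x0f,0x18] = 4c 60 04 48 88

#0 dst[0x18+2] := {0x88,0x96}
#1 dst[0x1d+2] := {0x48,0x4c}
#2 dst[0x0c+4] := {0x04,0x60,0x15,0x48}
query mem[0x1e]=0x4c, mem[0x0d]=0x60, mem[0x0c]=0x04, mem[0x0f]=0x48, mem[0x18]=0x88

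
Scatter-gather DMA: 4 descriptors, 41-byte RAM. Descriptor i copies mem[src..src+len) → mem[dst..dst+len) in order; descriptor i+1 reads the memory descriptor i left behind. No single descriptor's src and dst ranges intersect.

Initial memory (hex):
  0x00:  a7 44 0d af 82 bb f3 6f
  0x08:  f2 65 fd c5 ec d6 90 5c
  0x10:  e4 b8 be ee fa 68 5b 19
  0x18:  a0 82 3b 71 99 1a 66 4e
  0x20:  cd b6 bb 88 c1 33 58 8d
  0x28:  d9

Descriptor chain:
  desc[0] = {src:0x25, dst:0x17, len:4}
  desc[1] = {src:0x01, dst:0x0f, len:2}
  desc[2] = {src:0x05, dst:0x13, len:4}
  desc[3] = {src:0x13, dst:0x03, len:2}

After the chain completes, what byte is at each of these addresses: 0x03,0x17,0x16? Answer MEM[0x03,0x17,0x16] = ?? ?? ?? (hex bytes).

#0 dst[0x17+4] := {0x33,0x58,0x8d,0xd9}
#1 dst[0x0f+2] := {0x44,0x0d}
#2 dst[0x13+4] := {0xbb,0xf3,0x6f,0xf2}
#3 dst[0x03+2] := {0xbb,0xf3}
query mem[0x03]=0xbb, mem[0x17]=0x33, mem[0x16]=0xf2

MEM[0x03,0x17,0x16] = bb 33 f2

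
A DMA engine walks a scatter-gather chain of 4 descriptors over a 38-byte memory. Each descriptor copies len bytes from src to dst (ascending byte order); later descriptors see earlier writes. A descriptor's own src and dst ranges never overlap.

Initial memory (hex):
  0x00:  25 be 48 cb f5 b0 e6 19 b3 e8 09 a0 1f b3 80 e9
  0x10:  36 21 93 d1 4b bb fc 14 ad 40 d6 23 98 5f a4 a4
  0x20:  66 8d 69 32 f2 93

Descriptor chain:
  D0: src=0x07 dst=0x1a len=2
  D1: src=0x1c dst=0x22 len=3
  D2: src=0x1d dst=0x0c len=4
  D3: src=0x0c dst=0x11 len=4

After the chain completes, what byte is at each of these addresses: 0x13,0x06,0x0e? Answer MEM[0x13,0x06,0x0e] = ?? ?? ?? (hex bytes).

  after D0: wrote 2B at 0x1a = 19b3
  after D1: wrote 3B at 0x22 = 985fa4
  after D2: wrote 4B at 0x0c = 5fa4a466
  after D3: wrote 4B at 0x11 = 5fa4a466
query mem[0x13]=0xa4, mem[0x06]=0xe6, mem[0x0e]=0xa4

MEM[0x13,0x06,0x0e] = a4 e6 a4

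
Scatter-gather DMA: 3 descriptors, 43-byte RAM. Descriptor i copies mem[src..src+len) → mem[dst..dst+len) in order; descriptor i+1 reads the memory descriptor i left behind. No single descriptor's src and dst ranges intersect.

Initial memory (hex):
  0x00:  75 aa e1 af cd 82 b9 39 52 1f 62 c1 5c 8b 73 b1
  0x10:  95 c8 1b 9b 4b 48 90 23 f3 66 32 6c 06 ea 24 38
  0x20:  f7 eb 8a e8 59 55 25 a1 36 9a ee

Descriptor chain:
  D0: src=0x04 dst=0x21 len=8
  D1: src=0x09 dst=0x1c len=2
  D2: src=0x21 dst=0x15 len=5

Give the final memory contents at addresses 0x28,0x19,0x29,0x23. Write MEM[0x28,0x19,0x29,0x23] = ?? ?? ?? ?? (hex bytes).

D0: mem[0x21..0x28] <- [cd 82 b9 39 52 1f 62 c1]
D1: mem[0x1c..0x1d] <- [1f 62]
D2: mem[0x15..0x19] <- [cd 82 b9 39 52]
query mem[0x28]=0xc1, mem[0x19]=0x52, mem[0x29]=0x9a, mem[0x23]=0xb9

MEM[0x28,0x19,0x29,0x23] = c1 52 9a b9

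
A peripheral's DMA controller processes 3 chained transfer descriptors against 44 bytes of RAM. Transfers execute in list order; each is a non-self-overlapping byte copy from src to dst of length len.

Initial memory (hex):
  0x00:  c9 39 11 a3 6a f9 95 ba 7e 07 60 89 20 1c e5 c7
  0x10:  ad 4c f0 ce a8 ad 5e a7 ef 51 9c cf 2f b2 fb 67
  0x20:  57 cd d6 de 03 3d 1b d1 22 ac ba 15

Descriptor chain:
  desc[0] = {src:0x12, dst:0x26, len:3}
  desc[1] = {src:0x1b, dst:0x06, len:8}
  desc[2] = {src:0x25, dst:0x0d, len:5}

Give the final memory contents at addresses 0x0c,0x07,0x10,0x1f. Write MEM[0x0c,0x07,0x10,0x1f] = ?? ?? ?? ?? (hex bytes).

MEM[0x0c,0x07,0x10,0x1f] = cd 2f a8 67

D0: mem[0x26..0x28] <- [f0 ce a8]
D1: mem[0x06..0x0d] <- [cf 2f b2 fb 67 57 cd d6]
D2: mem[0x0d..0x11] <- [3d f0 ce a8 ac]
query mem[0x0c]=0xcd, mem[0x07]=0x2f, mem[0x10]=0xa8, mem[0x1f]=0x67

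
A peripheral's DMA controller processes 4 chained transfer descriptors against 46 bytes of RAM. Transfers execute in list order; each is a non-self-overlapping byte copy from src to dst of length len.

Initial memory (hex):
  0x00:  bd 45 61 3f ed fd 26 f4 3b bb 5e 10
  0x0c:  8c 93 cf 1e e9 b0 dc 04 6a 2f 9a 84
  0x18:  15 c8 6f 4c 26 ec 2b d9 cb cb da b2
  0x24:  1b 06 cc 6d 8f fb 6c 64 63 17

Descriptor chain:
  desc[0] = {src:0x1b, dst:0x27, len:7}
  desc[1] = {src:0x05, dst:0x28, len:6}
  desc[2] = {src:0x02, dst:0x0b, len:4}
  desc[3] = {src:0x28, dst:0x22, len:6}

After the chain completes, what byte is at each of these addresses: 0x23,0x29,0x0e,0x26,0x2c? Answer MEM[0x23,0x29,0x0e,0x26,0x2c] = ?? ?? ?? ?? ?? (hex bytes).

D0: mem[0x27..0x2d] <- [4c 26 ec 2b d9 cb cb]
D1: mem[0x28..0x2d] <- [fd 26 f4 3b bb 5e]
D2: mem[0x0b..0x0e] <- [61 3f ed fd]
D3: mem[0x22..0x27] <- [fd 26 f4 3b bb 5e]
query mem[0x23]=0x26, mem[0x29]=0x26, mem[0x0e]=0xfd, mem[0x26]=0xbb, mem[0x2c]=0xbb

MEM[0x23,0x29,0x0e,0x26,0x2c] = 26 26 fd bb bb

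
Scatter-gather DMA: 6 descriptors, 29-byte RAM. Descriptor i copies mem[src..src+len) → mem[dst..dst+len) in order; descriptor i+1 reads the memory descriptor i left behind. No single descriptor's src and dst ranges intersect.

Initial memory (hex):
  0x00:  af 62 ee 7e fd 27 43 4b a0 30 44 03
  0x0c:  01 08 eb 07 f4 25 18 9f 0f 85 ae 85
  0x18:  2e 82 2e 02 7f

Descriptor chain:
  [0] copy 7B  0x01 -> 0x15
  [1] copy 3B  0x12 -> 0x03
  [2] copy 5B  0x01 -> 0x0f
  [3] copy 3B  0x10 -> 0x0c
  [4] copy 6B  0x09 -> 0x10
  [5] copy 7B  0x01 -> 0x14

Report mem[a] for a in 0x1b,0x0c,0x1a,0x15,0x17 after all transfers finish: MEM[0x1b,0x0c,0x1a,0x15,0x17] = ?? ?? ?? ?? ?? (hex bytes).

#0 dst[0x15+7] := {0x62,0xee,0x7e,0xfd,0x27,0x43,0x4b}
#1 dst[0x03+3] := {0x18,0x9f,0x0f}
#2 dst[0x0f+5] := {0x62,0xee,0x18,0x9f,0x0f}
#3 dst[0x0c+3] := {0xee,0x18,0x9f}
#4 dst[0x10+6] := {0x30,0x44,0x03,0xee,0x18,0x9f}
#5 dst[0x14+7] := {0x62,0xee,0x18,0x9f,0x0f,0x43,0x4b}
query mem[0x1b]=0x4b, mem[0x0c]=0xee, mem[0x1a]=0x4b, mem[0x15]=0xee, mem[0x17]=0x9f

MEM[0x1b,0x0c,0x1a,0x15,0x17] = 4b ee 4b ee 9f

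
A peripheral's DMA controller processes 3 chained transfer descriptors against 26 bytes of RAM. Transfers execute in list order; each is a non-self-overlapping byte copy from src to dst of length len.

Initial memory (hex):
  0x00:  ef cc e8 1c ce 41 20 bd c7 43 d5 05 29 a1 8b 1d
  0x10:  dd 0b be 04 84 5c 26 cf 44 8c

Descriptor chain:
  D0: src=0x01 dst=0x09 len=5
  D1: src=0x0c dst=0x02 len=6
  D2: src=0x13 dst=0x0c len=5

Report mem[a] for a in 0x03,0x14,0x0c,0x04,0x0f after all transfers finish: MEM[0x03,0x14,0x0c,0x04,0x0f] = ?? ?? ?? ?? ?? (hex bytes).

D0: mem[0x09..0x0d] <- [cc e8 1c ce 41]
D1: mem[0x02..0x07] <- [ce 41 8b 1d dd 0b]
D2: mem[0x0c..0x10] <- [04 84 5c 26 cf]
query mem[0x03]=0x41, mem[0x14]=0x84, mem[0x0c]=0x04, mem[0x04]=0x8b, mem[0x0f]=0x26

MEM[0x03,0x14,0x0c,0x04,0x0f] = 41 84 04 8b 26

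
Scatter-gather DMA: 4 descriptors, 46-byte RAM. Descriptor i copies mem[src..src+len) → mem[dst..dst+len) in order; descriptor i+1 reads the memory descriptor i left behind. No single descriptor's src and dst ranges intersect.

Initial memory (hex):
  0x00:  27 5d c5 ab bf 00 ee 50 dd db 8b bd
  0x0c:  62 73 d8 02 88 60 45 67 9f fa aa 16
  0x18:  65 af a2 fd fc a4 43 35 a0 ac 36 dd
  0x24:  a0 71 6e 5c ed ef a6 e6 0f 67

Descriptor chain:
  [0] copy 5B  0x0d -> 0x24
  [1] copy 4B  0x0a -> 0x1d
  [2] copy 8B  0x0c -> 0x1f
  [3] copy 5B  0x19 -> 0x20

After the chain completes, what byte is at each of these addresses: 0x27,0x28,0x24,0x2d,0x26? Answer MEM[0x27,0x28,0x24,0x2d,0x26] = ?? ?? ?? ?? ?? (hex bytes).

  after D0: wrote 5B at 0x24 = 73d8028860
  after D1: wrote 4B at 0x1d = 8bbd6273
  after D2: wrote 8B at 0x1f = 6273d80288604567
  after D3: wrote 5B at 0x20 = afa2fdfc8b
query mem[0x27]=0x88, mem[0x28]=0x60, mem[0x24]=0x8b, mem[0x2d]=0x67, mem[0x26]=0x67

MEM[0x27,0x28,0x24,0x2d,0x26] = 88 60 8b 67 67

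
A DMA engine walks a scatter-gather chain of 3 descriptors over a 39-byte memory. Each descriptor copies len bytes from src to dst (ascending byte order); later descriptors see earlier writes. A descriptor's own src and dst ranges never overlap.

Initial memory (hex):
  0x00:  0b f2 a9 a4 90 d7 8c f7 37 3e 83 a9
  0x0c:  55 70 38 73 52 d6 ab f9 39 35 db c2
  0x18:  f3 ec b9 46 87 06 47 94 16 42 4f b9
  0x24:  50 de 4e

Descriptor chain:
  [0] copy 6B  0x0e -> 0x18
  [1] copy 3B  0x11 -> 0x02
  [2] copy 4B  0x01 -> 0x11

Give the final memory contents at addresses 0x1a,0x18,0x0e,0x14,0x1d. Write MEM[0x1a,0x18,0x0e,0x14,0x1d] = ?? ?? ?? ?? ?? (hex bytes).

D0: mem[0x18..0x1d] <- [38 73 52 d6 ab f9]
D1: mem[0x02..0x04] <- [d6 ab f9]
D2: mem[0x11..0x14] <- [f2 d6 ab f9]
query mem[0x1a]=0x52, mem[0x18]=0x38, mem[0x0e]=0x38, mem[0x14]=0xf9, mem[0x1d]=0xf9

MEM[0x1a,0x18,0x0e,0x14,0x1d] = 52 38 38 f9 f9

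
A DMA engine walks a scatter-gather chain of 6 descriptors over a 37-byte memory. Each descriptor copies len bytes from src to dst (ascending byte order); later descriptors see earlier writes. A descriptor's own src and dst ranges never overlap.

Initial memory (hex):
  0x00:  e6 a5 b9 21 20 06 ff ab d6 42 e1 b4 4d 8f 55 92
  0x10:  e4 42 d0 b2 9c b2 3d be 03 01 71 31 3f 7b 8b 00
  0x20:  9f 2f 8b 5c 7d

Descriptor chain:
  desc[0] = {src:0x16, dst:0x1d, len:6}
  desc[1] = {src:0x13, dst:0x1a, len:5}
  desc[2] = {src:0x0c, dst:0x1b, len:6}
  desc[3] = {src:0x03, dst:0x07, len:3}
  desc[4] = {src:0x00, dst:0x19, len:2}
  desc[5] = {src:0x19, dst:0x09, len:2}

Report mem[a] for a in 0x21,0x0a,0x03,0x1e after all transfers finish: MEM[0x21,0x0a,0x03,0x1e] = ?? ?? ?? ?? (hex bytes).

  after D0: wrote 6B at 0x1d = 3dbe03017131
  after D1: wrote 5B at 0x1a = b29cb23dbe
  after D2: wrote 6B at 0x1b = 4d8f5592e442
  after D3: wrote 3B at 0x07 = 212006
  after D4: wrote 2B at 0x19 = e6a5
  after D5: wrote 2B at 0x09 = e6a5
query mem[0x21]=0x71, mem[0x0a]=0xa5, mem[0x03]=0x21, mem[0x1e]=0x92

MEM[0x21,0x0a,0x03,0x1e] = 71 a5 21 92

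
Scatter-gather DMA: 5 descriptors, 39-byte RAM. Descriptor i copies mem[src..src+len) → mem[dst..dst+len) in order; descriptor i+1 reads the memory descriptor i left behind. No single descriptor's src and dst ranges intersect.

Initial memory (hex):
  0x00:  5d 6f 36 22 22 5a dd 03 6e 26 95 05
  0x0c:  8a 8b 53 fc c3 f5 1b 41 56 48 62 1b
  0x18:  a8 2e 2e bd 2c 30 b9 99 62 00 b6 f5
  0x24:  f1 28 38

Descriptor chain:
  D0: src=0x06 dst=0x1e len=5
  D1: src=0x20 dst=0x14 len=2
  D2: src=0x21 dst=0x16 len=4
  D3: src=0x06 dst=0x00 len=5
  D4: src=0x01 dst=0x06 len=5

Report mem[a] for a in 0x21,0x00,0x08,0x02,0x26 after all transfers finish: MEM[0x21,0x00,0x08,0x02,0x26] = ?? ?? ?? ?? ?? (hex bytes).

MEM[0x21,0x00,0x08,0x02,0x26] = 26 dd 26 6e 38

  after D0: wrote 5B at 0x1e = dd036e2695
  after D1: wrote 2B at 0x14 = 6e26
  after D2: wrote 4B at 0x16 = 2695f5f1
  after D3: wrote 5B at 0x00 = dd036e2695
  after D4: wrote 5B at 0x06 = 036e26955a
query mem[0x21]=0x26, mem[0x00]=0xdd, mem[0x08]=0x26, mem[0x02]=0x6e, mem[0x26]=0x38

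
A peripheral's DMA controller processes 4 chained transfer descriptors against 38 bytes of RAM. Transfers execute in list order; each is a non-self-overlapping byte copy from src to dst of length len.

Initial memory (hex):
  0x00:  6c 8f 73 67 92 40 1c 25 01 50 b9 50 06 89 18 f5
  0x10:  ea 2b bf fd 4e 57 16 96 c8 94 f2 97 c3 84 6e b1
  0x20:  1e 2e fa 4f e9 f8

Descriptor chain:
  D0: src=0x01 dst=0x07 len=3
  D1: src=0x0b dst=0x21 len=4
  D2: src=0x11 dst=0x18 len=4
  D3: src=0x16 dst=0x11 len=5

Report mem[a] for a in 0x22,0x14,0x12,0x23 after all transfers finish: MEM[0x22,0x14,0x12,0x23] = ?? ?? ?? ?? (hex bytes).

D0: mem[0x07..0x09] <- [8f 73 67]
D1: mem[0x21..0x24] <- [50 06 89 18]
D2: mem[0x18..0x1b] <- [2b bf fd 4e]
D3: mem[0x11..0x15] <- [16 96 2b bf fd]
query mem[0x22]=0x06, mem[0x14]=0xbf, mem[0x12]=0x96, mem[0x23]=0x89

MEM[0x22,0x14,0x12,0x23] = 06 bf 96 89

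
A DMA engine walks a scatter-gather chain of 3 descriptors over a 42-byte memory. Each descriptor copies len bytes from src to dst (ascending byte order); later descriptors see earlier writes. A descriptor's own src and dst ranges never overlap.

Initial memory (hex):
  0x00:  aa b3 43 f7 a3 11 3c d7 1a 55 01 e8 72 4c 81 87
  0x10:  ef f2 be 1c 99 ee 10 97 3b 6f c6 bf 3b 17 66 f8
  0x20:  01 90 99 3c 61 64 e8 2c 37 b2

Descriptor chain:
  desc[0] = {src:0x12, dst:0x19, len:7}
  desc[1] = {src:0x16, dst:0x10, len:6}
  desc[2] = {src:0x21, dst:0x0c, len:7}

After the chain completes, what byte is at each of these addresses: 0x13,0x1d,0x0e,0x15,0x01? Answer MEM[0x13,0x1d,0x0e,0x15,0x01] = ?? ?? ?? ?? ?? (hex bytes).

#0 dst[0x19+7] := {0xbe,0x1c,0x99,0xee,0x10,0x97,0x3b}
#1 dst[0x10+6] := {0x10,0x97,0x3b,0xbe,0x1c,0x99}
#2 dst[0x0c+7] := {0x90,0x99,0x3c,0x61,0x64,0xe8,0x2c}
query mem[0x13]=0xbe, mem[0x1d]=0x10, mem[0x0e]=0x3c, mem[0x15]=0x99, mem[0x01]=0xb3

MEM[0x13,0x1d,0x0e,0x15,0x01] = be 10 3c 99 b3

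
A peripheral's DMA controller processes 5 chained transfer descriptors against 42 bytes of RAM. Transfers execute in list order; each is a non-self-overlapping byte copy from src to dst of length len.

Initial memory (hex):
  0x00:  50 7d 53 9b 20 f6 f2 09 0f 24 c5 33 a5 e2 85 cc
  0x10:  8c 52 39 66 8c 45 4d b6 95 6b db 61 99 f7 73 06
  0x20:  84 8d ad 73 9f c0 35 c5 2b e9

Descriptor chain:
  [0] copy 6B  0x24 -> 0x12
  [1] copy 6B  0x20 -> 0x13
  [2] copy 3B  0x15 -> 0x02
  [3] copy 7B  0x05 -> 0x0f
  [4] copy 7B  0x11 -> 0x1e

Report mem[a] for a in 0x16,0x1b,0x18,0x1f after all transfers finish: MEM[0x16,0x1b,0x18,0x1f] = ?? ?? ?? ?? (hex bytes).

MEM[0x16,0x1b,0x18,0x1f] = 73 61 c0 0f

#0 dst[0x12+6] := {0x9f,0xc0,0x35,0xc5,0x2b,0xe9}
#1 dst[0x13+6] := {0x84,0x8d,0xad,0x73,0x9f,0xc0}
#2 dst[0x02+3] := {0xad,0x73,0x9f}
#3 dst[0x0f+7] := {0xf6,0xf2,0x09,0x0f,0x24,0xc5,0x33}
#4 dst[0x1e+7] := {0x09,0x0f,0x24,0xc5,0x33,0x73,0x9f}
query mem[0x16]=0x73, mem[0x1b]=0x61, mem[0x18]=0xc0, mem[0x1f]=0x0f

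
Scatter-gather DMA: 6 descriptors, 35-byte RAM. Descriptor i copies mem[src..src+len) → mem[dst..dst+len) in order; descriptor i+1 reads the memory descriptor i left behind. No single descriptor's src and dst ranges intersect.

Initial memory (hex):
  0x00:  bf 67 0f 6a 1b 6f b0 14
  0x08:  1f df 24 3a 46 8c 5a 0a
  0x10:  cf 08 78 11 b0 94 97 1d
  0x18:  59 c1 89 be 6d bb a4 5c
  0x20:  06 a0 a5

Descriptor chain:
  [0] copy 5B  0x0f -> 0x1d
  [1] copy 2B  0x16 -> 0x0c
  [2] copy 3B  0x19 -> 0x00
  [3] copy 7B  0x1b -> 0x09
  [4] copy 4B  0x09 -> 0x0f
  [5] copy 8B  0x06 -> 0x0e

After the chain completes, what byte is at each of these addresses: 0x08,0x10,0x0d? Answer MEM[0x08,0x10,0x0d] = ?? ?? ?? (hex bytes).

D0: mem[0x1d..0x21] <- [0a cf 08 78 11]
D1: mem[0x0c..0x0d] <- [97 1d]
D2: mem[0x00..0x02] <- [c1 89 be]
D3: mem[0x09..0x0f] <- [be 6d 0a cf 08 78 11]
D4: mem[0x0f..0x12] <- [be 6d 0a cf]
D5: mem[0x0e..0x15] <- [b0 14 1f be 6d 0a cf 08]
query mem[0x08]=0x1f, mem[0x10]=0x1f, mem[0x0d]=0x08

MEM[0x08,0x10,0x0d] = 1f 1f 08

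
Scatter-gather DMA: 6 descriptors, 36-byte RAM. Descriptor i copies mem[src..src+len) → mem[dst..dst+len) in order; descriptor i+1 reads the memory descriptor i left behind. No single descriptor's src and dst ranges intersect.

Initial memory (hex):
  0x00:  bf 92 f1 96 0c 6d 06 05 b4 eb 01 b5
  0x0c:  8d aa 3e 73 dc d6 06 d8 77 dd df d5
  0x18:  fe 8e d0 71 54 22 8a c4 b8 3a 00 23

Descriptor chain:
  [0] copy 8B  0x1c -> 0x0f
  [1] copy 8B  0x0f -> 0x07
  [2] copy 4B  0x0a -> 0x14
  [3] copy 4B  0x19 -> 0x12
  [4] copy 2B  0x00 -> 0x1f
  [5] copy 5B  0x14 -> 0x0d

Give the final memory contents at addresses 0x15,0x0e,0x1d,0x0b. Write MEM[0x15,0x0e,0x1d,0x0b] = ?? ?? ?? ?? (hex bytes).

MEM[0x15,0x0e,0x1d,0x0b] = 54 54 22 b8

[0] 0x1c->0x0f len=8 : 54 22 8a c4 b8 3a 00 23
[1] 0x0f->0x07 len=8 : 54 22 8a c4 b8 3a 00 23
[2] 0x0a->0x14 len=4 : c4 b8 3a 00
[3] 0x19->0x12 len=4 : 8e d0 71 54
[4] 0x00->0x1f len=2 : bf 92
[5] 0x14->0x0d len=5 : 71 54 3a 00 fe
query mem[0x15]=0x54, mem[0x0e]=0x54, mem[0x1d]=0x22, mem[0x0b]=0xb8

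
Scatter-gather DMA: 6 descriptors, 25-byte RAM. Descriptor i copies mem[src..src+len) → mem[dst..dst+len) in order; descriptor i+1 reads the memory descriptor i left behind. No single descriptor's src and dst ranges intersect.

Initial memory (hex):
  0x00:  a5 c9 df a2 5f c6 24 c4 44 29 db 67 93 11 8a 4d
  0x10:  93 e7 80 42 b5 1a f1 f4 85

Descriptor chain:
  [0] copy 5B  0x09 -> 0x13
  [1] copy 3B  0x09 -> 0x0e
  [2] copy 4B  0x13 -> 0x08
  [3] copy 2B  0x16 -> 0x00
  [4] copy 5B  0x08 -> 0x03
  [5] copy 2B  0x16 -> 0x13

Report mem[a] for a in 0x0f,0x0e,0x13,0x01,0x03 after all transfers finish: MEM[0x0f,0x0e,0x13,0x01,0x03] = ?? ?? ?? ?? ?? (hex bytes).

[0] 0x09->0x13 len=5 : 29 db 67 93 11
[1] 0x09->0x0e len=3 : 29 db 67
[2] 0x13->0x08 len=4 : 29 db 67 93
[3] 0x16->0x00 len=2 : 93 11
[4] 0x08->0x03 len=5 : 29 db 67 93 93
[5] 0x16->0x13 len=2 : 93 11
query mem[0x0f]=0xdb, mem[0x0e]=0x29, mem[0x13]=0x93, mem[0x01]=0x11, mem[0x03]=0x29

MEM[0x0f,0x0e,0x13,0x01,0x03] = db 29 93 11 29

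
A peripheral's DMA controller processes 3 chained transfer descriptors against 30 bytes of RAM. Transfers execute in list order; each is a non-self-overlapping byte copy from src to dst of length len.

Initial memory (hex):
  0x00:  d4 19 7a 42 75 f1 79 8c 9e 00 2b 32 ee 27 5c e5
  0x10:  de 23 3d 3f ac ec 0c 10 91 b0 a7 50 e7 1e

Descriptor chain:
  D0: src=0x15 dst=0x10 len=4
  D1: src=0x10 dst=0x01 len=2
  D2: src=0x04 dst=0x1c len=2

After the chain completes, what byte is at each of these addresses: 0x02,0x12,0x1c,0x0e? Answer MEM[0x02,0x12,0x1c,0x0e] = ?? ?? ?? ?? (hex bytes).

D0: mem[0x10..0x13] <- [ec 0c 10 91]
D1: mem[0x01..0x02] <- [ec 0c]
D2: mem[0x1c..0x1d] <- [75 f1]
query mem[0x02]=0x0c, mem[0x12]=0x10, mem[0x1c]=0x75, mem[0x0e]=0x5c

MEM[0x02,0x12,0x1c,0x0e] = 0c 10 75 5c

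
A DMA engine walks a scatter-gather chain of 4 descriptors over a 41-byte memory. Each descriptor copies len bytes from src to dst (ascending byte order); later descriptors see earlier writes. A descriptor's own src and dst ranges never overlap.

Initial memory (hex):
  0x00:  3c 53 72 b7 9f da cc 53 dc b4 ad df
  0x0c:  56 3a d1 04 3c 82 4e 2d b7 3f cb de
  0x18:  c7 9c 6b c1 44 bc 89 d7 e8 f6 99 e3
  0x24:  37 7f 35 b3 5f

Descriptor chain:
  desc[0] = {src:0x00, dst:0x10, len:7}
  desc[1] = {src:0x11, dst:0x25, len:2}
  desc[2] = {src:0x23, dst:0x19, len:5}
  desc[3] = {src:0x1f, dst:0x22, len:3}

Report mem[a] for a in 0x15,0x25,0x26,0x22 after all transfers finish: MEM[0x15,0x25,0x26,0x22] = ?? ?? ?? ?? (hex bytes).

MEM[0x15,0x25,0x26,0x22] = da 53 72 d7

[0] 0x00->0x10 len=7 : 3c 53 72 b7 9f da cc
[1] 0x11->0x25 len=2 : 53 72
[2] 0x23->0x19 len=5 : e3 37 53 72 b3
[3] 0x1f->0x22 len=3 : d7 e8 f6
query mem[0x15]=0xda, mem[0x25]=0x53, mem[0x26]=0x72, mem[0x22]=0xd7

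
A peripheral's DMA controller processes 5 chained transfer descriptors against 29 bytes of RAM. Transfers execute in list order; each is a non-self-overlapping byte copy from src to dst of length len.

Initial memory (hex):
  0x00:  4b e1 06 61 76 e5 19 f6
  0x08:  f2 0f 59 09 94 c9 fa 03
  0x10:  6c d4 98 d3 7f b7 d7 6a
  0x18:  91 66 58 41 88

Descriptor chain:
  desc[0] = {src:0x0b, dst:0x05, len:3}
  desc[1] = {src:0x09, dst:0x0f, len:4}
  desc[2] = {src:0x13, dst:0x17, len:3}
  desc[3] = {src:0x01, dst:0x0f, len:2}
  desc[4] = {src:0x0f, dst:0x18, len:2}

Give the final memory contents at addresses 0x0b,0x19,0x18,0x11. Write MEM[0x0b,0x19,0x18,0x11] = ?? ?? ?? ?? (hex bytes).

#0 dst[0x05+3] := {0x09,0x94,0xc9}
#1 dst[0x0f+4] := {0x0f,0x59,0x09,0x94}
#2 dst[0x17+3] := {0xd3,0x7f,0xb7}
#3 dst[0x0f+2] := {0xe1,0x06}
#4 dst[0x18+2] := {0xe1,0x06}
query mem[0x0b]=0x09, mem[0x19]=0x06, mem[0x18]=0xe1, mem[0x11]=0x09

MEM[0x0b,0x19,0x18,0x11] = 09 06 e1 09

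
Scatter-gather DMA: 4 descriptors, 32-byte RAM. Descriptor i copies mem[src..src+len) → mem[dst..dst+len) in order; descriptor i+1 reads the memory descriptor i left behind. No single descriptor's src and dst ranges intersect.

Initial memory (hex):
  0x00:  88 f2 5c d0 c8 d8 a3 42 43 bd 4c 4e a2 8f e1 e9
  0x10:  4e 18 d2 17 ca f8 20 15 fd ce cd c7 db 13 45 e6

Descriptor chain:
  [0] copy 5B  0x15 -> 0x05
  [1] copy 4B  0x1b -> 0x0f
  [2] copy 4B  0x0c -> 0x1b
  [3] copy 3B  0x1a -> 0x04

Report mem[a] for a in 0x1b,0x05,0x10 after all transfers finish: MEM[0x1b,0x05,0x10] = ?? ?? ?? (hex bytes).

MEM[0x1b,0x05,0x10] = a2 a2 db

#0 dst[0x05+5] := {0xf8,0x20,0x15,0xfd,0xce}
#1 dst[0x0f+4] := {0xc7,0xdb,0x13,0x45}
#2 dst[0x1b+4] := {0xa2,0x8f,0xe1,0xc7}
#3 dst[0x04+3] := {0xcd,0xa2,0x8f}
query mem[0x1b]=0xa2, mem[0x05]=0xa2, mem[0x10]=0xdb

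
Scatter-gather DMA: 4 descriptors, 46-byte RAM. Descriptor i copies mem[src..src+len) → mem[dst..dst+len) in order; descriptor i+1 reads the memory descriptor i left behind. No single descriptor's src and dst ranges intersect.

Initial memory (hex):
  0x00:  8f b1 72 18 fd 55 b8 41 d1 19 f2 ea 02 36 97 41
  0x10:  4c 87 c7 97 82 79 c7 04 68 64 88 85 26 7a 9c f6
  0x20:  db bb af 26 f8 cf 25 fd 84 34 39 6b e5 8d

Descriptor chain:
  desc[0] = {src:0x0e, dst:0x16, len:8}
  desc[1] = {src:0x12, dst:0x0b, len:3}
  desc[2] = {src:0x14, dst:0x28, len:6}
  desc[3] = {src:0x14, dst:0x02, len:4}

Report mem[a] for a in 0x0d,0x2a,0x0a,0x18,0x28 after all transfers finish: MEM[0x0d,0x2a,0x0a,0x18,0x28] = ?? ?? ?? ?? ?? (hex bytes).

MEM[0x0d,0x2a,0x0a,0x18,0x28] = 82 97 f2 4c 82

[0] 0x0e->0x16 len=8 : 97 41 4c 87 c7 97 82 79
[1] 0x12->0x0b len=3 : c7 97 82
[2] 0x14->0x28 len=6 : 82 79 97 41 4c 87
[3] 0x14->0x02 len=4 : 82 79 97 41
query mem[0x0d]=0x82, mem[0x2a]=0x97, mem[0x0a]=0xf2, mem[0x18]=0x4c, mem[0x28]=0x82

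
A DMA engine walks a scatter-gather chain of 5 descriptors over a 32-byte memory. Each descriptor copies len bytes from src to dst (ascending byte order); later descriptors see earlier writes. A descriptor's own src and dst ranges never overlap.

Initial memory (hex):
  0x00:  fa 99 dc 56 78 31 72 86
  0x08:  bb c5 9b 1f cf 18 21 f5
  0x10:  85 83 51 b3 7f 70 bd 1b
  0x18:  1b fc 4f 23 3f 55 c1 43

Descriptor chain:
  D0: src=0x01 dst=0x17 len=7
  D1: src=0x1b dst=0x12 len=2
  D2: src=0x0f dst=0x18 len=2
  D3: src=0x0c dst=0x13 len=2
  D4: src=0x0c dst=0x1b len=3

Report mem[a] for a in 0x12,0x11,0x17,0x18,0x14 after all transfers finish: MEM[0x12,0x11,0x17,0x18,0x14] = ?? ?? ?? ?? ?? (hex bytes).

  after D0: wrote 7B at 0x17 = 99dc5678317286
  after D1: wrote 2B at 0x12 = 3172
  after D2: wrote 2B at 0x18 = f585
  after D3: wrote 2B at 0x13 = cf18
  after D4: wrote 3B at 0x1b = cf1821
query mem[0x12]=0x31, mem[0x11]=0x83, mem[0x17]=0x99, mem[0x18]=0xf5, mem[0x14]=0x18

MEM[0x12,0x11,0x17,0x18,0x14] = 31 83 99 f5 18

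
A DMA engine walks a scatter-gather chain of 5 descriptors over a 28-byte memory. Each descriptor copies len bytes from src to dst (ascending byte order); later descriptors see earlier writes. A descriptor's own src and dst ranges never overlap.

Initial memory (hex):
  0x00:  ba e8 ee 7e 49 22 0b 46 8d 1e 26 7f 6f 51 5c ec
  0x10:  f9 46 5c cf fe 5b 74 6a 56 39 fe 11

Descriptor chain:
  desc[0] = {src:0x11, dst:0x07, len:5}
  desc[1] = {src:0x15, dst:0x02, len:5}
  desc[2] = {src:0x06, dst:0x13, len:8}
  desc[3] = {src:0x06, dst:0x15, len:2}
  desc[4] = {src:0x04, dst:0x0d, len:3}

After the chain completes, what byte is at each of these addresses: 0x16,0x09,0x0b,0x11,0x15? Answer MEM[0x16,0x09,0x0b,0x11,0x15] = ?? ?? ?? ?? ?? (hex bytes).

[0] 0x11->0x07 len=5 : 46 5c cf fe 5b
[1] 0x15->0x02 len=5 : 5b 74 6a 56 39
[2] 0x06->0x13 len=8 : 39 46 5c cf fe 5b 6f 51
[3] 0x06->0x15 len=2 : 39 46
[4] 0x04->0x0d len=3 : 6a 56 39
query mem[0x16]=0x46, mem[0x09]=0xcf, mem[0x0b]=0x5b, mem[0x11]=0x46, mem[0x15]=0x39

MEM[0x16,0x09,0x0b,0x11,0x15] = 46 cf 5b 46 39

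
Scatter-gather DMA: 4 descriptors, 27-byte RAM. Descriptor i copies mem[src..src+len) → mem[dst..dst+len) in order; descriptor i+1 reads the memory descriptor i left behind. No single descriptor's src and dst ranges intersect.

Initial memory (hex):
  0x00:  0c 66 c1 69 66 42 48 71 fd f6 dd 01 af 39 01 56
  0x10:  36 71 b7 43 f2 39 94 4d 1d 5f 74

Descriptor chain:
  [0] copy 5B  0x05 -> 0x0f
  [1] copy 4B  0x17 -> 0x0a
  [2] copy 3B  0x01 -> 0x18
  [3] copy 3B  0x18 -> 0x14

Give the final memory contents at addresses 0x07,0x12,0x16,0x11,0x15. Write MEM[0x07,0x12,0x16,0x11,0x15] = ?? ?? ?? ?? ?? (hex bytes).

MEM[0x07,0x12,0x16,0x11,0x15] = 71 fd 69 71 c1

D0: mem[0x0f..0x13] <- [42 48 71 fd f6]
D1: mem[0x0a..0x0d] <- [4d 1d 5f 74]
D2: mem[0x18..0x1a] <- [66 c1 69]
D3: mem[0x14..0x16] <- [66 c1 69]
query mem[0x07]=0x71, mem[0x12]=0xfd, mem[0x16]=0x69, mem[0x11]=0x71, mem[0x15]=0xc1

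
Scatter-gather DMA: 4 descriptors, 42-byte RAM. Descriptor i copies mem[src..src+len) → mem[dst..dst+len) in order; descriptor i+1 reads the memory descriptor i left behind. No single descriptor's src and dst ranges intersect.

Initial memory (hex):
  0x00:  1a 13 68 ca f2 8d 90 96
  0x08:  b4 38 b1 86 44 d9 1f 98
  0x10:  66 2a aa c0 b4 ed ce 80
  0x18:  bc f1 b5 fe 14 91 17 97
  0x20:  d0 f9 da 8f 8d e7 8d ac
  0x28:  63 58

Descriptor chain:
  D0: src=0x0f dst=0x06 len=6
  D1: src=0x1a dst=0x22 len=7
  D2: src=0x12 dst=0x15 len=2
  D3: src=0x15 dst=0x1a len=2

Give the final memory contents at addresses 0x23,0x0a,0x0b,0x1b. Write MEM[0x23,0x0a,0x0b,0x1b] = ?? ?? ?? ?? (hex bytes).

MEM[0x23,0x0a,0x0b,0x1b] = fe c0 b4 c0

D0: mem[0x06..0x0b] <- [98 66 2a aa c0 b4]
D1: mem[0x22..0x28] <- [b5 fe 14 91 17 97 d0]
D2: mem[0x15..0x16] <- [aa c0]
D3: mem[0x1a..0x1b] <- [aa c0]
query mem[0x23]=0xfe, mem[0x0a]=0xc0, mem[0x0b]=0xb4, mem[0x1b]=0xc0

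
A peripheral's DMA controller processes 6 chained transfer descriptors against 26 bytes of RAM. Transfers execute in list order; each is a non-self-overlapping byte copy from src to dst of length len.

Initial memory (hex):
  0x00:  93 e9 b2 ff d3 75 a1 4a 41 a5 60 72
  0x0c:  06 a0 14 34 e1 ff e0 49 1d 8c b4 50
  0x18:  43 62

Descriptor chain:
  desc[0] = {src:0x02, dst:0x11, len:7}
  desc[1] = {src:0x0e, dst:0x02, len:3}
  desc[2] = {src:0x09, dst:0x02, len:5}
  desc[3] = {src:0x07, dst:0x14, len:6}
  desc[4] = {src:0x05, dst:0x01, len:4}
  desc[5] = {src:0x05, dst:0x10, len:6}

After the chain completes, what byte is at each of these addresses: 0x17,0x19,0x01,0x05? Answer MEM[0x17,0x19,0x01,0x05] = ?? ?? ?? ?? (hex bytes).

[0] 0x02->0x11 len=7 : b2 ff d3 75 a1 4a 41
[1] 0x0e->0x02 len=3 : 14 34 e1
[2] 0x09->0x02 len=5 : a5 60 72 06 a0
[3] 0x07->0x14 len=6 : 4a 41 a5 60 72 06
[4] 0x05->0x01 len=4 : 06 a0 4a 41
[5] 0x05->0x10 len=6 : 06 a0 4a 41 a5 60
query mem[0x17]=0x60, mem[0x19]=0x06, mem[0x01]=0x06, mem[0x05]=0x06

MEM[0x17,0x19,0x01,0x05] = 60 06 06 06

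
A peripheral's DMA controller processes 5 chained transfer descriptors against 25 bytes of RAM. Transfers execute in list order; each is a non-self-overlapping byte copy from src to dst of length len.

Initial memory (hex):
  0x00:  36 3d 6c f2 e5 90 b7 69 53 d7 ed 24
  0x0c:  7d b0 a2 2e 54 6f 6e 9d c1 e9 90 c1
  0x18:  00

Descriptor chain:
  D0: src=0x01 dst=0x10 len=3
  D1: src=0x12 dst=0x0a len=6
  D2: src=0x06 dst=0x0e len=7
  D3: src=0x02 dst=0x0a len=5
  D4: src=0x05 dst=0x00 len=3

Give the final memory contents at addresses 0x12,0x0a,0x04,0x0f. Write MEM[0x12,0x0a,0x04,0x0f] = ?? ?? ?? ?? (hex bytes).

[0] 0x01->0x10 len=3 : 3d 6c f2
[1] 0x12->0x0a len=6 : f2 9d c1 e9 90 c1
[2] 0x06->0x0e len=7 : b7 69 53 d7 f2 9d c1
[3] 0x02->0x0a len=5 : 6c f2 e5 90 b7
[4] 0x05->0x00 len=3 : 90 b7 69
query mem[0x12]=0xf2, mem[0x0a]=0x6c, mem[0x04]=0xe5, mem[0x0f]=0x69

MEM[0x12,0x0a,0x04,0x0f] = f2 6c e5 69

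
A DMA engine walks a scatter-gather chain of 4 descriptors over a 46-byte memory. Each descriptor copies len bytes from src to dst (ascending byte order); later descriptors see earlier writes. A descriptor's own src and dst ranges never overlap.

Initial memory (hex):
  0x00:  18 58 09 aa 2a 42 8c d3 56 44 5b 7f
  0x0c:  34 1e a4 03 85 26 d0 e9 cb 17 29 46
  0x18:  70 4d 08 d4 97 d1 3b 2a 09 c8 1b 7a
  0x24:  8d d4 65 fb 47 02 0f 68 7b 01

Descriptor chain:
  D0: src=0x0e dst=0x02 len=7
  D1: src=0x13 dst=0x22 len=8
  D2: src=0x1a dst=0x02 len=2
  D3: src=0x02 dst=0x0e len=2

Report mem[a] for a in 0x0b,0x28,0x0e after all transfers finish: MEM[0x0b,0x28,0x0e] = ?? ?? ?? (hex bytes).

[0] 0x0e->0x02 len=7 : a4 03 85 26 d0 e9 cb
[1] 0x13->0x22 len=8 : e9 cb 17 29 46 70 4d 08
[2] 0x1a->0x02 len=2 : 08 d4
[3] 0x02->0x0e len=2 : 08 d4
query mem[0x0b]=0x7f, mem[0x28]=0x4d, mem[0x0e]=0x08

MEM[0x0b,0x28,0x0e] = 7f 4d 08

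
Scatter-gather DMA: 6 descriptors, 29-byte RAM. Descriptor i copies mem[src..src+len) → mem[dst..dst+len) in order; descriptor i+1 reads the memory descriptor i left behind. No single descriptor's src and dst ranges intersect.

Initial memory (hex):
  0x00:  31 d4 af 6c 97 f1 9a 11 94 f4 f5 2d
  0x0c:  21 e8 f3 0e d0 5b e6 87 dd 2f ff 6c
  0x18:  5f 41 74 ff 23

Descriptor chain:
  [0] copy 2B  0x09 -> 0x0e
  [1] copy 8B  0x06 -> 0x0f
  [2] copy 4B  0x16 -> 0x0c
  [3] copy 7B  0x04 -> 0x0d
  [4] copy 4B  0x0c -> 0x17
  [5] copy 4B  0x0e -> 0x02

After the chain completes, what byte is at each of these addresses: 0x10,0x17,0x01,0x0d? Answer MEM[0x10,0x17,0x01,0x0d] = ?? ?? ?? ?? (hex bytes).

  after D0: wrote 2B at 0x0e = f4f5
  after D1: wrote 8B at 0x0f = 9a1194f4f52d21e8
  after D2: wrote 4B at 0x0c = e86c5f41
  after D3: wrote 7B at 0x0d = 97f19a1194f4f5
  after D4: wrote 4B at 0x17 = e897f19a
  after D5: wrote 4B at 0x02 = f19a1194
query mem[0x10]=0x11, mem[0x17]=0xe8, mem[0x01]=0xd4, mem[0x0d]=0x97

MEM[0x10,0x17,0x01,0x0d] = 11 e8 d4 97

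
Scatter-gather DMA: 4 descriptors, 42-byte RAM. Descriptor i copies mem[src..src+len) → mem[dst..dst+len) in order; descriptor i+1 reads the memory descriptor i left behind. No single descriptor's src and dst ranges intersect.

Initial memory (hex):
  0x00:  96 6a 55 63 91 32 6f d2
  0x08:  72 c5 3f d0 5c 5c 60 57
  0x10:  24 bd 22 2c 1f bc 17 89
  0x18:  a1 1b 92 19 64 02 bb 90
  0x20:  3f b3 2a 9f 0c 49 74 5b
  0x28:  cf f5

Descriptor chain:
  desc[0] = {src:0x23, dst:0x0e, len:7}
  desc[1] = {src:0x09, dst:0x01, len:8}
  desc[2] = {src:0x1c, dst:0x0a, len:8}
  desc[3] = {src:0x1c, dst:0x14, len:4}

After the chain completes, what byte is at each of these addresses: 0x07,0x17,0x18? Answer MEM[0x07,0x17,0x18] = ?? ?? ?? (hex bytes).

D0: mem[0x0e..0x14] <- [9f 0c 49 74 5b cf f5]
D1: mem[0x01..0x08] <- [c5 3f d0 5c 5c 9f 0c 49]
D2: mem[0x0a..0x11] <- [64 02 bb 90 3f b3 2a 9f]
D3: mem[0x14..0x17] <- [64 02 bb 90]
query mem[0x07]=0x0c, mem[0x17]=0x90, mem[0x18]=0xa1

MEM[0x07,0x17,0x18] = 0c 90 a1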